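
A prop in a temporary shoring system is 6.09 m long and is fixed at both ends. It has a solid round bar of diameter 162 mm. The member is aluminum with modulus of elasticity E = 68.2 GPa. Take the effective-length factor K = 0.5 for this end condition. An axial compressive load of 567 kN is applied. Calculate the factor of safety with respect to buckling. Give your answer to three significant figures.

I = πd⁴/64 = π×162⁴/64 = 3.381×10^7 mm⁴
I = 3.381×10^7 mm⁴ = 3.381×10^-5 m⁴
Effective length L_e = K·L = 0.5 × 6.09 = 3.045 m
P_cr = π²EI / L_e² = π² × 68.2×10⁹ × 3.381×10^-5 / 3.045² = 2.454×10^6 N
Factor of safety n = P_cr / P = 2454.4 / 567 = 4.33

n ≈ 4.33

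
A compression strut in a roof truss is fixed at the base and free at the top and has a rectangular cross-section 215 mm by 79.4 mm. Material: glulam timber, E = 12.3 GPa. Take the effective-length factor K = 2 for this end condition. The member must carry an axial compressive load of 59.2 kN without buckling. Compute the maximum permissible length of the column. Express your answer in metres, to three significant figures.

L_max ≈ 2.14 m

Buckling occurs about the weak axis: I_min = h·b³/12 with b = 79.4 mm (the shorter side).
I_min = 215×79.4³/12 = 8.968×10^6 mm⁴
I = 8.968×10^-6 m⁴
At the buckling limit P_cr = P = 5.920×10^4 N
From P_cr = π²EI/(K·L)²:  L = (1/K)·√(π²EI/P_cr) = (1/2)·√(π²×1.23×10^10×8.968×10^-6/5.920×10^4)
L = 2.14 m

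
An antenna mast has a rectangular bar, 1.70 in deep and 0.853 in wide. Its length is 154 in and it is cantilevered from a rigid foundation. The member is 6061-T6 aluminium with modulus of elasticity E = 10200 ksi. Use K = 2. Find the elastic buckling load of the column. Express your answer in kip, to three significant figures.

Buckling occurs about the weak axis: I_min = h·b³/12 with b = 0.853 in (the shorter side).
I_min = 1.70×0.853³/12 = 8.793×10^-2 in⁴
Effective length L_e = K·L = 2 × 154 = 308.0 in
P_cr = π²EI / L_e² = π² × 10200×10³ × 8.793×10^-2 / 308.0² = 93.31 lb

P_cr ≈ 0.0933 kip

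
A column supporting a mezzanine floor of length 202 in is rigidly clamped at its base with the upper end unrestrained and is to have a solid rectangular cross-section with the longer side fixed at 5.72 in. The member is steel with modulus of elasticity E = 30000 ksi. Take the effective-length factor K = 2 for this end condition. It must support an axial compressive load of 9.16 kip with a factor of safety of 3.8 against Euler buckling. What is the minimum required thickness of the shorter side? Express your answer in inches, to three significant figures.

Required P_cr = n·P = 3.8 × 9.16 = 34.81 kip
L_e = K·L = 2 × 202 = 404.0 in
Required I = P_cr·L_e²/(π²E) = 3.481×10^4 × 404.0² / (π² × 3.00×10^7) = 19.19 in⁴
Rectangle, weak axis: I_min = h·b³/12 with h = 5.72 in fixed  ⇒  b = (12I/h)^(1/3) = 3.43 in

b ≈ 3.43 in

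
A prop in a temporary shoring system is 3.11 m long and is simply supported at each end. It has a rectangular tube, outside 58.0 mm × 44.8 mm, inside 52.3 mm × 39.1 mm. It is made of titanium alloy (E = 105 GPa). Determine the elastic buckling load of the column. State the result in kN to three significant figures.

Weak-axis I_min = (h_o·b_o³ − h_i·b_i³)/12 with b_o = 44.8, b_i = 39.10 mm (shorter outer/inner sides).
I_min = (58.0×44.8³ − 52.30×39.10³)/12 = 1.741×10^5 mm⁴
I = 1.741×10^5 mm⁴ = 1.741×10^-7 m⁴
Effective length L_e = K·L = 1 × 3.11 = 3.110 m
P_cr = π²EI / L_e² = π² × 105×10⁹ × 1.741×10^-7 / 3.110² = 1.865×10^4 N

P_cr ≈ 18.7 kN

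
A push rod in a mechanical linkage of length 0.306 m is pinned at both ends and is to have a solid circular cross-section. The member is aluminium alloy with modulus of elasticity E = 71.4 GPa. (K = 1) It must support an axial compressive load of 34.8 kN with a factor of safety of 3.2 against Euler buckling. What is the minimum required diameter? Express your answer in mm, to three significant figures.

d ≈ 23.4 mm

Required P_cr = n·P = 3.2 × 34.8 = 111.4 kN
L_e = K·L = 1 × 0.306 = 0.3060 m
Required I = P_cr·L_e²/(π²E) = 1.114×10^5 × 0.3060² / (π² × 7.14×10^10) = 1.480×10^-8 m⁴
I_req = 1.480×10^4 mm⁴
Solid circle: I = πd⁴/64  ⇒  d = (64I/π)^(1/4) = (64×1.480×10^4/π)^(1/4) = 23.4 mm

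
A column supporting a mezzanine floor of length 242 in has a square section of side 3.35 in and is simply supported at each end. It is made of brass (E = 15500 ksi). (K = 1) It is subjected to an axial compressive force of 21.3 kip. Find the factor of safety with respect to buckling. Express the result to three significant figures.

n ≈ 1.29

I = a⁴/12 = 3.35⁴/12 = 10.50 in⁴
Effective length L_e = K·L = 1 × 242 = 242.0 in
P_cr = π²EI / L_e² = π² × 15500×10³ × 10.50 / 242.0² = 2.742×10^4 lb
Factor of safety n = P_cr / P = 27.416 / 21.3 = 1.29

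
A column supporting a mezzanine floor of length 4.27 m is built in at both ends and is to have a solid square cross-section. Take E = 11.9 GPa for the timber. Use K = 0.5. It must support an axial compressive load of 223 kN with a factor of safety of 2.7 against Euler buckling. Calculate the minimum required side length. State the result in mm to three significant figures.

a ≈ 129 mm

Required P_cr = n·P = 2.7 × 223 = 602.1 kN
L_e = K·L = 0.5 × 4.27 = 2.135 m
Required I = P_cr·L_e²/(π²E) = 6.021×10^5 × 2.135² / (π² × 1.19×10^10) = 2.337×10^-5 m⁴
I_req = 2.337×10^7 mm⁴
Solid square: I = a⁴/12  ⇒  a = (12I)^(1/4) = (12×2.337×10^7)^(1/4) = 129 mm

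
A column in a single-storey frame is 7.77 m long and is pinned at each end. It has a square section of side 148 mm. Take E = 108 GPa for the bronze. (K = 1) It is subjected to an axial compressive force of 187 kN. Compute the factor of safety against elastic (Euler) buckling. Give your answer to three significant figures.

n ≈ 3.77

I = a⁴/12 = 148⁴/12 = 3.998×10^7 mm⁴
I = 3.998×10^7 mm⁴ = 3.998×10^-5 m⁴
Effective length L_e = K·L = 1 × 7.77 = 7.770 m
P_cr = π²EI / L_e² = π² × 108×10⁹ × 3.998×10^-5 / 7.770² = 7.059×10^5 N
Factor of safety n = P_cr / P = 705.91 / 187 = 3.77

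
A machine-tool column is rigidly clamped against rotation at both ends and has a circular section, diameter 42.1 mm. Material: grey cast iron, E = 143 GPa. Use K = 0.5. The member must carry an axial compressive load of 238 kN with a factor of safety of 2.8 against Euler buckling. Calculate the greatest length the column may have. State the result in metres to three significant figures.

I = πd⁴/64 = π×42.1⁴/64 = 1.542×10^5 mm⁴
I = 1.542×10^-7 m⁴
Required critical load P_cr = n·P = 2.8 × 238 = 666.4 kN = 6.664×10^5 N
From P_cr = π²EI/(K·L)²:  L = (1/K)·√(π²EI/P_cr) = (1/0.5)·√(π²×1.43×10^11×1.542×10^-7/6.664×10^5)
L = 1.14 m

L_max ≈ 1.14 m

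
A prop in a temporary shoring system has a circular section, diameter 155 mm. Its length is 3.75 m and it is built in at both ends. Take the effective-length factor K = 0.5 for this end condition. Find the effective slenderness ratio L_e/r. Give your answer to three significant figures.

For a solid circle r = d/4 = 155/4 = 38.75 mm
L_e = K·L = 0.5 × 3.75 m = 1.875 m = 1875.0 mm
λ = L_e / r_min = 1875.0 / 38.75 = 48.4

λ ≈ 48.4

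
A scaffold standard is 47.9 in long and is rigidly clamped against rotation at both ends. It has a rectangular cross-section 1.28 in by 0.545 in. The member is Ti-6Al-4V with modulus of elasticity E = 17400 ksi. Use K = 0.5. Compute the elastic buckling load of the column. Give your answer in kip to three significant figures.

P_cr ≈ 5.17 kip

Buckling occurs about the weak axis: I_min = h·b³/12 with b = 0.545 in (the shorter side).
I_min = 1.28×0.545³/12 = 1.727×10^-2 in⁴
Effective length L_e = K·L = 0.5 × 47.9 = 23.95 in
P_cr = π²EI / L_e² = π² × 17400×10³ × 1.727×10^-2 / 23.95² = 5.170×10^3 lb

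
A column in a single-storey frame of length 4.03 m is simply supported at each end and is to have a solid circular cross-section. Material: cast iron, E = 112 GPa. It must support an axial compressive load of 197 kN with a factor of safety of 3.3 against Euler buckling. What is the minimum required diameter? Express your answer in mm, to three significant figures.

Required P_cr = n·P = 3.3 × 197 = 650.1 kN
L_e = K·L = 1 × 4.03 = 4.030 m
Required I = P_cr·L_e²/(π²E) = 6.501×10^5 × 4.030² / (π² × 1.12×10^11) = 9.552×10^-6 m⁴
I_req = 9.552×10^6 mm⁴
Solid circle: I = πd⁴/64  ⇒  d = (64I/π)^(1/4) = (64×9.552×10^6/π)^(1/4) = 118 mm

d ≈ 118 mm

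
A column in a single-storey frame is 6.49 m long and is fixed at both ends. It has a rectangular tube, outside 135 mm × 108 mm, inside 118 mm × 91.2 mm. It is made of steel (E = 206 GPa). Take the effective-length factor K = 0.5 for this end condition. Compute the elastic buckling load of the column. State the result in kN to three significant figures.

Weak-axis I_min = (h_o·b_o³ − h_i·b_i³)/12 with b_o = 108, b_i = 91.20 mm (shorter outer/inner sides).
I_min = (135×108³ − 118.0×91.20³)/12 = 6.713×10^6 mm⁴
I = 6.713×10^6 mm⁴ = 6.713×10^-6 m⁴
Effective length L_e = K·L = 0.5 × 6.49 = 3.245 m
P_cr = π²EI / L_e² = π² × 206×10⁹ × 6.713×10^-6 / 3.245² = 1.296×10^6 N

P_cr ≈ 1300 kN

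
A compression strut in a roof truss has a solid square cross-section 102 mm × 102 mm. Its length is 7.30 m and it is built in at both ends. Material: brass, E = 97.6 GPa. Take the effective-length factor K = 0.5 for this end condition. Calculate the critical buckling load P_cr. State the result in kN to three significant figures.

P_cr ≈ 652 kN

I = a⁴/12 = 102⁴/12 = 9.020×10^6 mm⁴
I = 9.020×10^6 mm⁴ = 9.020×10^-6 m⁴
Effective length L_e = K·L = 0.5 × 7.30 = 3.650 m
P_cr = π²EI / L_e² = π² × 97.6×10⁹ × 9.020×10^-6 / 3.650² = 6.522×10^5 N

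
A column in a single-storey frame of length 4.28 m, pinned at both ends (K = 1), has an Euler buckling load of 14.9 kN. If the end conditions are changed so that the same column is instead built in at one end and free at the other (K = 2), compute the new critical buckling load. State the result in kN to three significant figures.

P_cr ∝ 1/K², so P_cr,new = P_cr,old × (K_old/K_new)² = 14.9 × (1/2)²
= 14.9 × 0.2500 = 3.72 kN

P_cr ≈ 3.72 kN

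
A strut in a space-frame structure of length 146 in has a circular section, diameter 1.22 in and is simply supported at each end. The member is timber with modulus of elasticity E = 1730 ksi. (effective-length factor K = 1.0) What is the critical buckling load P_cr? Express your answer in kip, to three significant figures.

I = πd⁴/64 = π×1.22⁴/64 = 0.1087 in⁴
Effective length L_e = K·L = 1 × 146 = 146.0 in
P_cr = π²EI / L_e² = π² × 1730×10³ × 0.1087 / 146.0² = 87.11 lb

P_cr ≈ 0.0871 kip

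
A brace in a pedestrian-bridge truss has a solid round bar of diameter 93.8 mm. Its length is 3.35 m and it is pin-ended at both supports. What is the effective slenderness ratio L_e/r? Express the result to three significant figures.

I = πd⁴/64 = π×93.8⁴/64 = 3.800×10^6 mm⁴
A = 6.910×10^3 mm²;  r_min = √(I/A) = √(3.800×10^6/6.910×10^3) = 23.45 mm
L_e = K·L = 1 × 3.35 m = 3.350 m = 3350.0 mm
λ = L_e / r_min = 3350.0 / 23.45 = 143

λ ≈ 143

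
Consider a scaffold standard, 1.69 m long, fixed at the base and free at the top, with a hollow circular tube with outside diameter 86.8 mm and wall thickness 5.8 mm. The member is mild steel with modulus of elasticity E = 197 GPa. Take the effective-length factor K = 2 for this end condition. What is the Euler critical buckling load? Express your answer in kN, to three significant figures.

P_cr ≈ 207 kN

Inner diameter d_i = 86.8 − 2×5.8 = 75.20 mm
I = π(d_o⁴ − d_i⁴)/64 = π(86.8⁴ − 75.20⁴)/64 = 1.217×10^6 mm⁴
I = 1.217×10^6 mm⁴ = 1.217×10^-6 m⁴
Effective length L_e = K·L = 2 × 1.69 = 3.380 m
P_cr = π²EI / L_e² = π² × 197×10⁹ × 1.217×10^-6 / 3.380² = 2.071×10^5 N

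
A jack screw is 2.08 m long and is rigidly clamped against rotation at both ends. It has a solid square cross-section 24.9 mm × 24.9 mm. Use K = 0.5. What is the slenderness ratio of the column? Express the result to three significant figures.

λ ≈ 145

For a square r = a/√12 = 24.9/√12 = 7.188 mm
L_e = K·L = 0.5 × 2.08 m = 1.040 m = 1040.0 mm
λ = L_e / r_min = 1040.0 / 7.188 = 145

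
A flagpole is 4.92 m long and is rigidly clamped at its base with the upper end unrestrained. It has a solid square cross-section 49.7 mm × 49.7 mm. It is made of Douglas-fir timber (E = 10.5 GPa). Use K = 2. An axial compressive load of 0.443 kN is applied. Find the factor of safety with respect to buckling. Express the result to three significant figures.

n ≈ 1.23

I = a⁴/12 = 49.7⁴/12 = 5.084×10^5 mm⁴
I = 5.084×10^5 mm⁴ = 5.084×10^-7 m⁴
Effective length L_e = K·L = 2 × 4.92 = 9.840 m
P_cr = π²EI / L_e² = π² × 10.5×10⁹ × 5.084×10^-7 / 9.840² = 544.2 N
Factor of safety n = P_cr / P = 0.54418 / 0.443 = 1.23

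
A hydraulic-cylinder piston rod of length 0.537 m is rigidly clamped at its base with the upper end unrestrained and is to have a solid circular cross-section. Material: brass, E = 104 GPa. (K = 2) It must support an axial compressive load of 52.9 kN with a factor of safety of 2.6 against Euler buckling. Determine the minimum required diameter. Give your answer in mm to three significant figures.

Required P_cr = n·P = 2.6 × 52.9 = 137.5 kN
L_e = K·L = 2 × 0.537 = 1.074 m
Required I = P_cr·L_e²/(π²E) = 1.375×10^5 × 1.074² / (π² × 1.04×10^11) = 1.546×10^-7 m⁴
I_req = 1.546×10^5 mm⁴
Solid circle: I = πd⁴/64  ⇒  d = (64I/π)^(1/4) = (64×1.546×10^5/π)^(1/4) = 42.1 mm

d ≈ 42.1 mm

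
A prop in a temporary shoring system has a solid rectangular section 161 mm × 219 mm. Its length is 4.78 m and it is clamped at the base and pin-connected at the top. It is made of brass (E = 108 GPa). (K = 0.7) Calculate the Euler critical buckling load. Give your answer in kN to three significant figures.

Buckling occurs about the weak axis: I_min = h·b³/12 with b = 161 mm (the shorter side).
I_min = 219×161³/12 = 7.616×10^7 mm⁴
I = 7.616×10^7 mm⁴ = 7.616×10^-5 m⁴
Effective length L_e = K·L = 0.7 × 4.78 = 3.346 m
P_cr = π²EI / L_e² = π² × 108×10⁹ × 7.616×10^-5 / 3.346² = 7.251×10^6 N

P_cr ≈ 7250 kN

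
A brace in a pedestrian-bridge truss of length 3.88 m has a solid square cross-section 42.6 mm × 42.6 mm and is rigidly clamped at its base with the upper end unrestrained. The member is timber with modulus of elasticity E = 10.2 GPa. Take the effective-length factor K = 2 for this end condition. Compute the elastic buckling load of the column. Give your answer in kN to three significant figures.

I = a⁴/12 = 42.6⁴/12 = 2.744×10^5 mm⁴
I = 2.744×10^5 mm⁴ = 2.744×10^-7 m⁴
Effective length L_e = K·L = 2 × 3.88 = 7.760 m
P_cr = π²EI / L_e² = π² × 10.2×10⁹ × 2.744×10^-7 / 7.760² = 458.8 N

P_cr ≈ 0.459 kN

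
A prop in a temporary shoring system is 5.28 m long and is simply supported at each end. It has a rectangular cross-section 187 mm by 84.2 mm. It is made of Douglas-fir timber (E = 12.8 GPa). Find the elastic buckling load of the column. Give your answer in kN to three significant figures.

Buckling occurs about the weak axis: I_min = h·b³/12 with b = 84.2 mm (the shorter side).
I_min = 187×84.2³/12 = 9.302×10^6 mm⁴
I = 9.302×10^6 mm⁴ = 9.302×10^-6 m⁴
Effective length L_e = K·L = 1 × 5.28 = 5.280 m
P_cr = π²EI / L_e² = π² × 12.8×10⁹ × 9.302×10^-6 / 5.280² = 4.215×10^4 N

P_cr ≈ 42.2 kN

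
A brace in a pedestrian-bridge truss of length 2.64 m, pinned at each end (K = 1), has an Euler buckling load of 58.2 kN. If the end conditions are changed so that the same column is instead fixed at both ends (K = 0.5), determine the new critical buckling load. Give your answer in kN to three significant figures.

P_cr ∝ 1/K², so P_cr,new = P_cr,old × (K_old/K_new)² = 58.2 × (1/0.5)²
= 58.2 × 4.000 = 233 kN

P_cr ≈ 233 kN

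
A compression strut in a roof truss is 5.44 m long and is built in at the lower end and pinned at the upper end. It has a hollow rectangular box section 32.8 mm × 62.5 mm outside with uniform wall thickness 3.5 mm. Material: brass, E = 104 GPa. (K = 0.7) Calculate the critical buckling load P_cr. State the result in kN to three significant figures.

P_cr ≈ 7.39 kN

Inner dimensions: h_i = 62.5 − 2×3.5 = 55.50 mm, b_i = 32.8 − 2×3.5 = 25.80 mm
Weak-axis I_min = (h_o·b_o³ − h_i·b_i³)/12 with b_o = 32.8, b_i = 25.80 mm (shorter outer/inner sides).
I_min = (62.5×32.8³ − 55.50×25.80³)/12 = 1.044×10^5 mm⁴
I = 1.044×10^5 mm⁴ = 1.044×10^-7 m⁴
Effective length L_e = K·L = 0.7 × 5.44 = 3.808 m
P_cr = π²EI / L_e² = π² × 104×10⁹ × 1.044×10^-7 / 3.808² = 7.387×10^3 N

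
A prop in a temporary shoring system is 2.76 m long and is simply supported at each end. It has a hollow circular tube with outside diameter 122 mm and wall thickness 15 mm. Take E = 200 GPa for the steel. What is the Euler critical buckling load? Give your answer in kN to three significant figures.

Inner diameter d_i = 122 − 2×15 = 92.00 mm
I = π(d_o⁴ − d_i⁴)/64 = π(122⁴ − 92.00⁴)/64 = 7.358×10^6 mm⁴
I = 7.358×10^6 mm⁴ = 7.358×10^-6 m⁴
Effective length L_e = K·L = 1 × 2.76 = 2.760 m
P_cr = π²EI / L_e² = π² × 200×10⁹ × 7.358×10^-6 / 2.760² = 1.907×10^6 N

P_cr ≈ 1910 kN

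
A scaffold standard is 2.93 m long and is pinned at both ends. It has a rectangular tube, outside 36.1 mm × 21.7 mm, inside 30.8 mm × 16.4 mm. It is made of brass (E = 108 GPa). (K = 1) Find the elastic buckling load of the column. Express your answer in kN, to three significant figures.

Weak-axis I_min = (h_o·b_o³ − h_i·b_i³)/12 with b_o = 21.7, b_i = 16.40 mm (shorter outer/inner sides).
I_min = (36.1×21.7³ − 30.80×16.40³)/12 = 1.942×10^4 mm⁴
I = 1.942×10^4 mm⁴ = 1.942×10^-8 m⁴
Effective length L_e = K·L = 1 × 2.93 = 2.930 m
P_cr = π²EI / L_e² = π² × 108×10⁹ × 1.942×10^-8 / 2.930² = 2.411×10^3 N

P_cr ≈ 2.41 kN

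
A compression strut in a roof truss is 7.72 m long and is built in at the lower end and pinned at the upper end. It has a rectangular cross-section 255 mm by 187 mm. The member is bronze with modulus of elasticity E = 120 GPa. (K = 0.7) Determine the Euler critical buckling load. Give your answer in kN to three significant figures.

Buckling occurs about the weak axis: I_min = h·b³/12 with b = 187 mm (the shorter side).
I_min = 255×187³/12 = 1.390×10^8 mm⁴
I = 1.390×10^8 mm⁴ = 1.390×10^-4 m⁴
Effective length L_e = K·L = 0.7 × 7.72 = 5.404 m
P_cr = π²EI / L_e² = π² × 120×10⁹ × 1.390×10^-4 / 5.404² = 5.636×10^6 N

P_cr ≈ 5640 kN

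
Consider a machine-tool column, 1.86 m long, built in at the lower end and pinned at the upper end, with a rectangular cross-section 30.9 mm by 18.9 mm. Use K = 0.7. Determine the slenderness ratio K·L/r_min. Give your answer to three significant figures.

For a rectangle r_min = b/√12 = 18.9/√12 = 5.456 mm
L_e = K·L = 0.7 × 1.86 m = 1.302 m = 1302.0 mm
λ = L_e / r_min = 1302.0 / 5.456 = 239

λ ≈ 239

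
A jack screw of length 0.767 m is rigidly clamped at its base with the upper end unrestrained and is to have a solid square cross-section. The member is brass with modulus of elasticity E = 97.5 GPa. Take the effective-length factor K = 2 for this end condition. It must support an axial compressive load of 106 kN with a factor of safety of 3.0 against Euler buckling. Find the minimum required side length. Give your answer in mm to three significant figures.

Required P_cr = n·P = 3.0 × 106 = 318.0 kN
L_e = K·L = 2 × 0.767 = 1.534 m
Required I = P_cr·L_e²/(π²E) = 3.180×10^5 × 1.534² / (π² × 9.75×10^10) = 7.776×10^-7 m⁴
I_req = 7.776×10^5 mm⁴
Solid square: I = a⁴/12  ⇒  a = (12I)^(1/4) = (12×7.776×10^5)^(1/4) = 55.3 mm

a ≈ 55.3 mm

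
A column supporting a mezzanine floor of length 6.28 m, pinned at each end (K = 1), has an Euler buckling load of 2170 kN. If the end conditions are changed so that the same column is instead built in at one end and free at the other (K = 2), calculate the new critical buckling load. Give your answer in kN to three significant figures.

P_cr ∝ 1/K², so P_cr,new = P_cr,old × (K_old/K_new)² = 2170 × (1/2)²
= 2170 × 0.2500 = 542 kN

P_cr ≈ 542 kN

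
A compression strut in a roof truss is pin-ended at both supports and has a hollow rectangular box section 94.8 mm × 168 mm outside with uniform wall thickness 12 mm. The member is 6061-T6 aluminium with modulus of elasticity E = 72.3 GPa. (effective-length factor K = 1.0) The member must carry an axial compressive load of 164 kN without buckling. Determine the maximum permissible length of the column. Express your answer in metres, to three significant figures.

L_max ≈ 5.78 m

Inner dimensions: h_i = 168 − 2×12 = 144.0 mm, b_i = 94.8 − 2×12 = 70.80 mm
Weak-axis I_min = (h_o·b_o³ − h_i·b_i³)/12 with b_o = 94.8, b_i = 70.80 mm (shorter outer/inner sides).
I_min = (168×94.8³ − 144.0×70.80³)/12 = 7.669×10^6 mm⁴
I = 7.669×10^-6 m⁴
At the buckling limit P_cr = P = 1.640×10^5 N
From P_cr = π²EI/(K·L)²:  L = (1/K)·√(π²EI/P_cr) = (1/1)·√(π²×7.23×10^10×7.669×10^-6/1.640×10^5)
L = 5.78 m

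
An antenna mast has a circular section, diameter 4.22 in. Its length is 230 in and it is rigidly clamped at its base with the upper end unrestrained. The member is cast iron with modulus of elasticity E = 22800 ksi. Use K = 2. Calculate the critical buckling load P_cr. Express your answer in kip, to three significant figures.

I = πd⁴/64 = π×4.22⁴/64 = 15.57 in⁴
Effective length L_e = K·L = 2 × 230 = 460.0 in
P_cr = π²EI / L_e² = π² × 22800×10³ × 15.57 / 460.0² = 1.656×10^4 lb

P_cr ≈ 16.6 kip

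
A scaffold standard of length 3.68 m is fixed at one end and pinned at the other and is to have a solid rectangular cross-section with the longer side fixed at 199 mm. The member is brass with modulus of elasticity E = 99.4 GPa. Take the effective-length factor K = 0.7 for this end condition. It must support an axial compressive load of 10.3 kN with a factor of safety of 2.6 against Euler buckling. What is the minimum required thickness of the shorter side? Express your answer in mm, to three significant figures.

b ≈ 22.2 mm

Required P_cr = n·P = 2.6 × 10.3 = 26.78 kN
L_e = K·L = 0.7 × 3.68 = 2.576 m
Required I = P_cr·L_e²/(π²E) = 2.678×10^4 × 2.576² / (π² × 9.94×10^10) = 1.811×10^-7 m⁴
I_req = 1.811×10^5 mm⁴
Rectangle, weak axis: I_min = h·b³/12 with h = 199 mm fixed  ⇒  b = (12I/h)^(1/3) = 22.2 mm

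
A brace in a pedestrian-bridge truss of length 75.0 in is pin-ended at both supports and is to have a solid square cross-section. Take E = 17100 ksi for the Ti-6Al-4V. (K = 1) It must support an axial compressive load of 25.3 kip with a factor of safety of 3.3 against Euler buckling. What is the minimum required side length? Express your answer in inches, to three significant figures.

Required P_cr = n·P = 3.3 × 25.3 = 83.49 kip
L_e = K·L = 1 × 75.0 = 75.00 in
Required I = P_cr·L_e²/(π²E) = 8.349×10^4 × 75.00² / (π² × 1.71×10^7) = 2.783 in⁴
Solid square: I = a⁴/12  ⇒  a = (12I)^(1/4) = (12×2.783)^(1/4) = 2.40 in

a ≈ 2.40 in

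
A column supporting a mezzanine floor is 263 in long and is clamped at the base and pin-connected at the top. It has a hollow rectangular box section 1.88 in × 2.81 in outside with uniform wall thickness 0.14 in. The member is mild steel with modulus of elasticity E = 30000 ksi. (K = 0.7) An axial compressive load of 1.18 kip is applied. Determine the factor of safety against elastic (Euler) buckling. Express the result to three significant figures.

n ≈ 5.13

Inner dimensions: h_i = 2.81 − 2×0.14 = 2.530 in, b_i = 1.88 − 2×0.14 = 1.600 in
Weak-axis I_min = (h_o·b_o³ − h_i·b_i³)/12 with b_o = 1.88, b_i = 1.600 in (shorter outer/inner sides).
I_min = (2.81×1.88³ − 2.530×1.600³)/12 = 0.6924 in⁴
Effective length L_e = K·L = 0.7 × 263 = 184.1 in
P_cr = π²EI / L_e² = π² × 30000×10³ × 0.6924 / 184.1² = 6.049×10^3 lb
Factor of safety n = P_cr / P = 6.0487 / 1.18 = 5.13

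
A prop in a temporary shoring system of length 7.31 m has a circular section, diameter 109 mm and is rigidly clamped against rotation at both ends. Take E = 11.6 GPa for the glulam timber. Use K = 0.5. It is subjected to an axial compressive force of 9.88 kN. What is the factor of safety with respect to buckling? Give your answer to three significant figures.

n ≈ 6.01

I = πd⁴/64 = π×109⁴/64 = 6.929×10^6 mm⁴
I = 6.929×10^6 mm⁴ = 6.929×10^-6 m⁴
Effective length L_e = K·L = 0.5 × 7.31 = 3.655 m
P_cr = π²EI / L_e² = π² × 11.6×10⁹ × 6.929×10^-6 / 3.655² = 5.938×10^4 N
Factor of safety n = P_cr / P = 59.383 / 9.88 = 6.01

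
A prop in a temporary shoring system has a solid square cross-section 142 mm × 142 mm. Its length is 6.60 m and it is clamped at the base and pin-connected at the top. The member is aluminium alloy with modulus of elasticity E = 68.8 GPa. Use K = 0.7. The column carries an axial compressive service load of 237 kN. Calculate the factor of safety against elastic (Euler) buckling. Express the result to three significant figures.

n ≈ 4.55

I = a⁴/12 = 142⁴/12 = 3.388×10^7 mm⁴
I = 3.388×10^7 mm⁴ = 3.388×10^-5 m⁴
Effective length L_e = K·L = 0.7 × 6.60 = 4.620 m
P_cr = π²EI / L_e² = π² × 68.8×10⁹ × 3.388×10^-5 / 4.620² = 1.078×10^6 N
Factor of safety n = P_cr / P = 1077.9 / 237 = 4.55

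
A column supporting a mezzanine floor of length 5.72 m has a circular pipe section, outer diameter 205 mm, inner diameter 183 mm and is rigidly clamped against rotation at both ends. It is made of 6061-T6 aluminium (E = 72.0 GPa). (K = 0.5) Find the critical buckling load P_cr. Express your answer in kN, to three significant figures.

d_o = 205 mm, d_i = 183 mm
I = π(d_o⁴ − d_i⁴)/64 = π(205⁴ − 183.0⁴)/64 = 3.164×10^7 mm⁴
I = 3.164×10^7 mm⁴ = 3.164×10^-5 m⁴
Effective length L_e = K·L = 0.5 × 5.72 = 2.860 m
P_cr = π²EI / L_e² = π² × 72.0×10⁹ × 3.164×10^-5 / 2.860² = 2.749×10^6 N

P_cr ≈ 2750 kN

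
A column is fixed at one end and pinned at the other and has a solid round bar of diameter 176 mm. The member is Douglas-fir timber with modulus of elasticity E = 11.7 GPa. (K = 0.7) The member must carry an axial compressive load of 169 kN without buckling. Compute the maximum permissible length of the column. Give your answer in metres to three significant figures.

L_max ≈ 8.10 m

I = πd⁴/64 = π×176⁴/64 = 4.710×10^7 mm⁴
I = 4.710×10^-5 m⁴
At the buckling limit P_cr = P = 1.690×10^5 N
From P_cr = π²EI/(K·L)²:  L = (1/K)·√(π²EI/P_cr) = (1/0.7)·√(π²×1.17×10^10×4.710×10^-5/1.690×10^5)
L = 8.10 m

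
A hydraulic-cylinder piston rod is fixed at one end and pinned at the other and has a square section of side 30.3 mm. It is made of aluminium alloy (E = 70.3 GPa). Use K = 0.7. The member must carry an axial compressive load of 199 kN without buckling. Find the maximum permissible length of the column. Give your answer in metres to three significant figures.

L_max ≈ 0.707 m

I = a⁴/12 = 30.3⁴/12 = 7.024×10^4 mm⁴
I = 7.024×10^-8 m⁴
At the buckling limit P_cr = P = 1.990×10^5 N
From P_cr = π²EI/(K·L)²:  L = (1/K)·√(π²EI/P_cr) = (1/0.7)·√(π²×7.03×10^10×7.024×10^-8/1.990×10^5)
L = 0.707 m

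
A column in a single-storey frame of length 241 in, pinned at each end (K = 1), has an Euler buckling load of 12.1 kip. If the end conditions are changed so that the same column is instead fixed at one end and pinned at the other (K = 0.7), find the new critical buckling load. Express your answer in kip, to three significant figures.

P_cr ∝ 1/K², so P_cr,new = P_cr,old × (K_old/K_new)² = 12.1 × (1/0.7)²
= 12.1 × 2.041 = 24.7 kip

P_cr ≈ 24.7 kip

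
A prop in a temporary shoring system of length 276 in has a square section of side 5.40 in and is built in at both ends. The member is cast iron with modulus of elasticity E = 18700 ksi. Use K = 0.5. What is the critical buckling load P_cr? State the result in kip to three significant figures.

I = a⁴/12 = 5.40⁴/12 = 70.86 in⁴
Effective length L_e = K·L = 0.5 × 276 = 138.0 in
P_cr = π²EI / L_e² = π² × 18700×10³ × 70.86 / 138.0² = 6.867×10^5 lb

P_cr ≈ 687 kip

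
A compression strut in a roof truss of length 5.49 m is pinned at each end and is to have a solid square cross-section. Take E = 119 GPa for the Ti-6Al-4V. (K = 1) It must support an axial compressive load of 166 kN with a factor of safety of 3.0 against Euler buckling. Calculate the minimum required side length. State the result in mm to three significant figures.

a ≈ 111 mm

Required P_cr = n·P = 3.0 × 166 = 498.0 kN
L_e = K·L = 1 × 5.49 = 5.490 m
Required I = P_cr·L_e²/(π²E) = 4.980×10^5 × 5.490² / (π² × 1.19×10^11) = 1.278×10^-5 m⁴
I_req = 1.278×10^7 mm⁴
Solid square: I = a⁴/12  ⇒  a = (12I)^(1/4) = (12×1.278×10^7)^(1/4) = 111 mm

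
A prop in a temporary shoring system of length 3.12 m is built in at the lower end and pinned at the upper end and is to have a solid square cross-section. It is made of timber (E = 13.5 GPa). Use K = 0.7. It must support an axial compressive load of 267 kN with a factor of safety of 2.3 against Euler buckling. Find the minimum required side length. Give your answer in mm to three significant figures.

Required P_cr = n·P = 2.3 × 267 = 614.1 kN
L_e = K·L = 0.7 × 3.12 = 2.184 m
Required I = P_cr·L_e²/(π²E) = 6.141×10^5 × 2.184² / (π² × 1.35×10^10) = 2.198×10^-5 m⁴
I_req = 2.198×10^7 mm⁴
Solid square: I = a⁴/12  ⇒  a = (12I)^(1/4) = (12×2.198×10^7)^(1/4) = 127 mm

a ≈ 127 mm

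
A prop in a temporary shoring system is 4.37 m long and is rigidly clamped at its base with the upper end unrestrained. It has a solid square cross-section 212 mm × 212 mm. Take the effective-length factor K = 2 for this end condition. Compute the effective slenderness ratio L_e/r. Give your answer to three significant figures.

λ ≈ 143

For a square r = a/√12 = 212/√12 = 61.20 mm
L_e = K·L = 2 × 4.37 m = 8.740 m = 8740.0 mm
λ = L_e / r_min = 8740.0 / 61.20 = 143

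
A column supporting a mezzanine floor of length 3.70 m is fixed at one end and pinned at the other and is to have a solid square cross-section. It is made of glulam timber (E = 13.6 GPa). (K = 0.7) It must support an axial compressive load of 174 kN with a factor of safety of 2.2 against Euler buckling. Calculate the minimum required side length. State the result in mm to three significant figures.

a ≈ 123 mm

Required P_cr = n·P = 2.2 × 174 = 382.8 kN
L_e = K·L = 0.7 × 3.70 = 2.590 m
Required I = P_cr·L_e²/(π²E) = 3.828×10^5 × 2.590² / (π² × 1.36×10^10) = 1.913×10^-5 m⁴
I_req = 1.913×10^7 mm⁴
Solid square: I = a⁴/12  ⇒  a = (12I)^(1/4) = (12×1.913×10^7)^(1/4) = 123 mm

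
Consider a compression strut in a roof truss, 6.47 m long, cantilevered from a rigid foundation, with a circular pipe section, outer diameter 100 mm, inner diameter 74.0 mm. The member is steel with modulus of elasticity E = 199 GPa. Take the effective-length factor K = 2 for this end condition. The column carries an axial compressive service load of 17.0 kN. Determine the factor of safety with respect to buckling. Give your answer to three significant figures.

d_o = 100 mm, d_i = 74.0 mm
I = π(d_o⁴ − d_i⁴)/64 = π(100⁴ − 74.00⁴)/64 = 3.437×10^6 mm⁴
I = 3.437×10^6 mm⁴ = 3.437×10^-6 m⁴
Effective length L_e = K·L = 2 × 6.47 = 12.94 m
P_cr = π²EI / L_e² = π² × 199×10⁹ × 3.437×10^-6 / 12.94² = 4.031×10^4 N
Factor of safety n = P_cr / P = 40.312 / 17.0 = 2.37

n ≈ 2.37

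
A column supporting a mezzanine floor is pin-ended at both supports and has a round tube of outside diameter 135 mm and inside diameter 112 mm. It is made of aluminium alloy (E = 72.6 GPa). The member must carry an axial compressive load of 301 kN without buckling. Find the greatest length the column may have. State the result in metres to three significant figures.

L_max ≈ 4.52 m

d_o = 135 mm, d_i = 112 mm
I = π(d_o⁴ − d_i⁴)/64 = π(135⁴ − 112.0⁴)/64 = 8.580×10^6 mm⁴
I = 8.580×10^-6 m⁴
At the buckling limit P_cr = P = 3.010×10^5 N
From P_cr = π²EI/(K·L)²:  L = (1/K)·√(π²EI/P_cr) = (1/1)·√(π²×7.26×10^10×8.580×10^-6/3.010×10^5)
L = 4.52 m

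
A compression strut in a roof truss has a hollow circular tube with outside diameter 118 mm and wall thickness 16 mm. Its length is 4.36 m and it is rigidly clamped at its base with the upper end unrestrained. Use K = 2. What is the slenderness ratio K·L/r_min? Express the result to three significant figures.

Inner diameter d_i = 118 − 2×16 = 86.00 mm
I = π(d_o⁴ − d_i⁴)/64 = π(118⁴ − 86.00⁴)/64 = 6.832×10^6 mm⁴
A = 5.127×10^3 mm²;  r_min = √(I/A) = √(6.832×10^6/5.127×10^3) = 36.50 mm
L_e = K·L = 2 × 4.36 m = 8.720 m = 8720.0 mm
λ = L_e / r_min = 8720.0 / 36.50 = 239

λ ≈ 239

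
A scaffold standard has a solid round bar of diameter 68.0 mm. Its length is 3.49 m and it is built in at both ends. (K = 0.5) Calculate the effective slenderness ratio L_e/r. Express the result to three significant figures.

λ ≈ 103

For a solid circle r = d/4 = 68.0/4 = 17.00 mm
L_e = K·L = 0.5 × 3.49 m = 1.745 m = 1745.0 mm
λ = L_e / r_min = 1745.0 / 17.00 = 103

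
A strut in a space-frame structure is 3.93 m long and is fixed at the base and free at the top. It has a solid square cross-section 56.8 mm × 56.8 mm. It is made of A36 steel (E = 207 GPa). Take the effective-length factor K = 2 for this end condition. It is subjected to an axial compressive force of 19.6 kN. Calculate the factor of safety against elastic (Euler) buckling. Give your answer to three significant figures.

I = a⁴/12 = 56.8⁴/12 = 8.674×10^5 mm⁴
I = 8.674×10^5 mm⁴ = 8.674×10^-7 m⁴
Effective length L_e = K·L = 2 × 3.93 = 7.860 m
P_cr = π²EI / L_e² = π² × 207×10⁹ × 8.674×10^-7 / 7.860² = 2.868×10^4 N
Factor of safety n = P_cr / P = 28.684 / 19.6 = 1.46

n ≈ 1.46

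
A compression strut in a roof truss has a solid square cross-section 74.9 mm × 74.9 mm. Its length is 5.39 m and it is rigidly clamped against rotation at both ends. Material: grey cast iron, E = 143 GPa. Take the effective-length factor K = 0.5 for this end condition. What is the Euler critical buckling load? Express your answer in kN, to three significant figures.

I = a⁴/12 = 74.9⁴/12 = 2.623×10^6 mm⁴
I = 2.623×10^6 mm⁴ = 2.623×10^-6 m⁴
Effective length L_e = K·L = 0.5 × 5.39 = 2.695 m
P_cr = π²EI / L_e² = π² × 143×10⁹ × 2.623×10^-6 / 2.695² = 5.096×10^5 N

P_cr ≈ 510 kN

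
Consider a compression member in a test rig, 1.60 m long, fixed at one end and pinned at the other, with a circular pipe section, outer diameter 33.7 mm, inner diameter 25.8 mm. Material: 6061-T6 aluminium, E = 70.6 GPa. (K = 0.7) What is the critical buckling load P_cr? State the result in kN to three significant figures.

d_o = 33.7 mm, d_i = 25.8 mm
I = π(d_o⁴ − d_i⁴)/64 = π(33.7⁴ − 25.80⁴)/64 = 4.156×10^4 mm⁴
I = 4.156×10^4 mm⁴ = 4.156×10^-8 m⁴
Effective length L_e = K·L = 0.7 × 1.60 = 1.120 m
P_cr = π²EI / L_e² = π² × 70.6×10⁹ × 4.156×10^-8 / 1.120² = 2.309×10^4 N

P_cr ≈ 23.1 kN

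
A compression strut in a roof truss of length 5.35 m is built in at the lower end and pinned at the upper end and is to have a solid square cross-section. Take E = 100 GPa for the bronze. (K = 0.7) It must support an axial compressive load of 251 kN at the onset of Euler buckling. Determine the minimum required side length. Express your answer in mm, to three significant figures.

L_e = K·L = 0.7 × 5.35 = 3.745 m
Required I = P_cr·L_e²/(π²E) = 2.510×10^5 × 3.745² / (π² × 1.00×10^11) = 3.567×10^-6 m⁴
I_req = 3.567×10^6 mm⁴
Solid square: I = a⁴/12  ⇒  a = (12I)^(1/4) = (12×3.567×10^6)^(1/4) = 80.9 mm

a ≈ 80.9 mm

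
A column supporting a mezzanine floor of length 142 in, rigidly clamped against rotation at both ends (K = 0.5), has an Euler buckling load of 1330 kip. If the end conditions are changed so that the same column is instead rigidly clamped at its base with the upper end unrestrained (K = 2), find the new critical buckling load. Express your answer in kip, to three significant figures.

P_cr ∝ 1/K², so P_cr,new = P_cr,old × (K_old/K_new)² = 1330 × (0.5/2)²
= 1330 × 0.06250 = 83.1 kip

P_cr ≈ 83.1 kip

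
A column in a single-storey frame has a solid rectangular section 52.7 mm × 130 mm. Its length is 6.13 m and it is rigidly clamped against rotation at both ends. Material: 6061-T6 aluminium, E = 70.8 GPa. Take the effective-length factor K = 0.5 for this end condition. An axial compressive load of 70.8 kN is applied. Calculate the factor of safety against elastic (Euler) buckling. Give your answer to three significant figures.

Buckling occurs about the weak axis: I_min = h·b³/12 with b = 52.7 mm (the shorter side).
I_min = 130×52.7³/12 = 1.586×10^6 mm⁴
I = 1.586×10^6 mm⁴ = 1.586×10^-6 m⁴
Effective length L_e = K·L = 0.5 × 6.13 = 3.065 m
P_cr = π²EI / L_e² = π² × 70.8×10⁹ × 1.586×10^-6 / 3.065² = 1.179×10^5 N
Factor of safety n = P_cr / P = 117.94 / 70.8 = 1.67

n ≈ 1.67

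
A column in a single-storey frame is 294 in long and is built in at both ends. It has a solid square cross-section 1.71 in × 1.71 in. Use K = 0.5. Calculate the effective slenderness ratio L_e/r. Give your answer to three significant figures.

λ ≈ 298

I = a⁴/12 = 1.71⁴/12 = 0.7125 in⁴
A = 2.924 in²;  r_min = √(I/A) = √(0.7125/2.924) = 0.4936 in
L_e = K·L = 0.5 × 294 = 147.0 in
λ = L_e / r_min = 147.00 / 0.4936 = 298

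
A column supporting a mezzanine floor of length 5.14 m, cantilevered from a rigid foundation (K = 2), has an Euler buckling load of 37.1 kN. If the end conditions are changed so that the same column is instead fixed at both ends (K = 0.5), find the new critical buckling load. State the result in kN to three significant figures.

P_cr ≈ 594 kN

P_cr ∝ 1/K², so P_cr,new = P_cr,old × (K_old/K_new)² = 37.1 × (2/0.5)²
= 37.1 × 16.00 = 594 kN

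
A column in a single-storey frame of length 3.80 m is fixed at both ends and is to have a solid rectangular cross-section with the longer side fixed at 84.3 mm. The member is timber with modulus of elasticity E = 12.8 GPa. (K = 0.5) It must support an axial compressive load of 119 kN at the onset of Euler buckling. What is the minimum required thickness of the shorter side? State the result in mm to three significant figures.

L_e = K·L = 0.5 × 3.80 = 1.900 m
Required I = P_cr·L_e²/(π²E) = 1.190×10^5 × 1.900² / (π² × 1.28×10^10) = 3.401×10^-6 m⁴
I_req = 3.401×10^6 mm⁴
Rectangle, weak axis: I_min = h·b³/12 with h = 84.3 mm fixed  ⇒  b = (12I/h)^(1/3) = 78.5 mm

b ≈ 78.5 mm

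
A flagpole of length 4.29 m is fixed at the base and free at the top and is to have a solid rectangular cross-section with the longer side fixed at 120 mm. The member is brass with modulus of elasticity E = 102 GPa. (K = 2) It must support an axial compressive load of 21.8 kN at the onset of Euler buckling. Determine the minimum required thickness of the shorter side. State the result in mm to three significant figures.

b ≈ 54.2 mm

L_e = K·L = 2 × 4.29 = 8.580 m
Required I = P_cr·L_e²/(π²E) = 2.180×10^4 × 8.580² / (π² × 1.02×10^11) = 1.594×10^-6 m⁴
I_req = 1.594×10^6 mm⁴
Rectangle, weak axis: I_min = h·b³/12 with h = 120 mm fixed  ⇒  b = (12I/h)^(1/3) = 54.2 mm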